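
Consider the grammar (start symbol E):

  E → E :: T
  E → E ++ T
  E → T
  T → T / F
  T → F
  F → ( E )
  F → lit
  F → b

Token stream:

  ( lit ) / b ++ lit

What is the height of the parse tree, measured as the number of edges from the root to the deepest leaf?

[E [E [T [T [F ( [E [T [F lit]]] )]] / [F b]]] ++ [T [F lit]]]

8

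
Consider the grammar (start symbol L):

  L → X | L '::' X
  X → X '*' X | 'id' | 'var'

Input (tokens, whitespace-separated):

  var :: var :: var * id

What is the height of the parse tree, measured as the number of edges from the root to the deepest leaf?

[L [L [L [X var]] :: [X var]] :: [X [X var] * [X id]]]

4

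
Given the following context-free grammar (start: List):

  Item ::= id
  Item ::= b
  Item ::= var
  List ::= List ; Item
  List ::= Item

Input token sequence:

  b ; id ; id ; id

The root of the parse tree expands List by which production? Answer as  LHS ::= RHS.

List ::= List ; Item

[List [List [List [List [Item b]] ; [Item id]] ; [Item id]] ; [Item id]]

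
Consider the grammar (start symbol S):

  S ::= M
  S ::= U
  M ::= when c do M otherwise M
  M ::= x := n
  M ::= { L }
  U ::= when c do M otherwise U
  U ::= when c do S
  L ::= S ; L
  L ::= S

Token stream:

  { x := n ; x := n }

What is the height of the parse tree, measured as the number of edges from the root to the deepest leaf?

6

[S [M { [L [S [M x := n]] ; [L [S [M x := n]]]] }]]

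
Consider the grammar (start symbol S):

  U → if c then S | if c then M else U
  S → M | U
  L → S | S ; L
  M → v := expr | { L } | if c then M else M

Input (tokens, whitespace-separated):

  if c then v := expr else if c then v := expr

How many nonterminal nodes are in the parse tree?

6

[S [U if c then [M v := expr] else [U if c then [S [M v := expr]]]]]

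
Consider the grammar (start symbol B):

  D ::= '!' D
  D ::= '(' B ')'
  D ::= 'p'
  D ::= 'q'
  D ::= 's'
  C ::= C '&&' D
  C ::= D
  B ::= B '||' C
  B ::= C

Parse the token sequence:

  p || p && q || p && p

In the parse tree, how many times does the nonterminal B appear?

[B [B [B [C [D p]]] || [C [C [D p]] && [D q]]] || [C [C [D p]] && [D p]]]

3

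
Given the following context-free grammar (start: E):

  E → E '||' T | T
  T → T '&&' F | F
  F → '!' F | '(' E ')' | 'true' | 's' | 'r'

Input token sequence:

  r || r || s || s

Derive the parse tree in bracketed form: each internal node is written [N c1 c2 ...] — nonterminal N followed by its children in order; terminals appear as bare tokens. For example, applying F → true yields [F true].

[E [E [E [E [T [F r]]] || [T [F r]]] || [T [F s]]] || [T [F s]]]

E
E || T
E || T || T
E || T || T || T
T || T || T || T
F || T || T || T
r || T || T || T
r || F || T || T
r || r || T || T
r || r || F || T
r || r || s || T
r || r || s || F
r || r || s || s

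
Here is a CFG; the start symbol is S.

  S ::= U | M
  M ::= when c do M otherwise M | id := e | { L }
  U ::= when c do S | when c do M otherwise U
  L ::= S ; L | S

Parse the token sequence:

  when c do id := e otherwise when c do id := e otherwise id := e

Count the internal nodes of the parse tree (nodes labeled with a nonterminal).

[S [M when c do [M id := e] otherwise [M when c do [M id := e] otherwise [M id := e]]]]

6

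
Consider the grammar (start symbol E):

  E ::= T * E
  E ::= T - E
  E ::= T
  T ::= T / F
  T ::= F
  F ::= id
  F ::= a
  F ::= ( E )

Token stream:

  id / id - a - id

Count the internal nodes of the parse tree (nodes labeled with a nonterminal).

11

[E [T [T [F id]] / [F id]] - [E [T [F a]] - [E [T [F id]]]]]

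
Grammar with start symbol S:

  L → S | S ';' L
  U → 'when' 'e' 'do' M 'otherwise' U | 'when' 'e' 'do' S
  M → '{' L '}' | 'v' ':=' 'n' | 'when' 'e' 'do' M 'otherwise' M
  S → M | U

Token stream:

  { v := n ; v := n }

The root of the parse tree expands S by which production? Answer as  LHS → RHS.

S → M

[S [M { [L [S [M v := n]] ; [L [S [M v := n]]]] }]]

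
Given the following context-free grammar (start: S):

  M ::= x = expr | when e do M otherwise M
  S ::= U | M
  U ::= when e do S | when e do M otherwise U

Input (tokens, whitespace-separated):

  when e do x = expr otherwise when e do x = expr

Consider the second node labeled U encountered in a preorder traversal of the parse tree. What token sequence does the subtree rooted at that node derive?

[S [U when e do [M x = expr] otherwise [U when e do [S [M x = expr]]]]]

when e do x = expr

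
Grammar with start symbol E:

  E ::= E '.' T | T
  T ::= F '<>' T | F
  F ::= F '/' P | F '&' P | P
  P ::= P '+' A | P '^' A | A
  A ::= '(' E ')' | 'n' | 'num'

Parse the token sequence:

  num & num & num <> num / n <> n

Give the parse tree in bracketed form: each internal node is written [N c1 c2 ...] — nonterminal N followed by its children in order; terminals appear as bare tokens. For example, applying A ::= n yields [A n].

[E [T [F [F [F [P [A num]]] & [P [A num]]] & [P [A num]]] <> [T [F [F [P [A num]]] / [P [A n]]] <> [T [F [P [A n]]]]]]]

E
T
F <> T
F & P <> T
F & P & P <> T
P & P & P <> T
A & P & P <> T
num & P & P <> T
num & A & P <> T
num & num & P <> T
num & num & A <> T
num & num & num <> T
num & num & num <> F <> T
num & num & num <> F / P <> T
num & num & num <> P / P <> T
num & num & num <> A / P <> T
num & num & num <> num / P <> T
num & num & num <> num / A <> T
num & num & num <> num / n <> T
num & num & num <> num / n <> F
num & num & num <> num / n <> P
num & num & num <> num / n <> A
num & num & num <> num / n <> n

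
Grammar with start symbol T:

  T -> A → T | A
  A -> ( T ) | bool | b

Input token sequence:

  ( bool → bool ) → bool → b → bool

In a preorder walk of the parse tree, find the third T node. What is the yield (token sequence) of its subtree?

bool

[T [A ( [T [A bool] → [T [A bool]]] )] → [T [A bool] → [T [A b] → [T [A bool]]]]]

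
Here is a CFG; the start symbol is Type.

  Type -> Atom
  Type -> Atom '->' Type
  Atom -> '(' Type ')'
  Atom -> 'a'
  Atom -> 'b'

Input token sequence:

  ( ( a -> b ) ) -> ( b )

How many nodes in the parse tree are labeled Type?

[Type [Atom ( [Type [Atom ( [Type [Atom a] -> [Type [Atom b]]] )]] )] -> [Type [Atom ( [Type [Atom b]] )]]]

6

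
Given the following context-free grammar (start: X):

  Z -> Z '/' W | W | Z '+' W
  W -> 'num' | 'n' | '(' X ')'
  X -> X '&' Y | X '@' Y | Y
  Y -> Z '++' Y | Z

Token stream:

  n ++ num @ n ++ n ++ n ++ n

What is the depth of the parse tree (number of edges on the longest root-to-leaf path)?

7

[X [X [Y [Z [W n]] ++ [Y [Z [W num]]]]] @ [Y [Z [W n]] ++ [Y [Z [W n]] ++ [Y [Z [W n]] ++ [Y [Z [W n]]]]]]]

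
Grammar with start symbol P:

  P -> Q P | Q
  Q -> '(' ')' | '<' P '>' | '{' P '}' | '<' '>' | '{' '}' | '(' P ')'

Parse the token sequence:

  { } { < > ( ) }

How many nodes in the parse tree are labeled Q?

4

[P [Q { }] [P [Q { [P [Q < >] [P [Q ( )]]] }]]]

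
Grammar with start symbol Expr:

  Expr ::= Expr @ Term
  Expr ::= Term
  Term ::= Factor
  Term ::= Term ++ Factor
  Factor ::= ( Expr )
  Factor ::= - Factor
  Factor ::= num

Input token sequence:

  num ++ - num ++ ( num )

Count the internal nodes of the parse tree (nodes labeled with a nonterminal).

11

[Expr [Term [Term [Term [Factor num]] ++ [Factor - [Factor num]]] ++ [Factor ( [Expr [Term [Factor num]]] )]]]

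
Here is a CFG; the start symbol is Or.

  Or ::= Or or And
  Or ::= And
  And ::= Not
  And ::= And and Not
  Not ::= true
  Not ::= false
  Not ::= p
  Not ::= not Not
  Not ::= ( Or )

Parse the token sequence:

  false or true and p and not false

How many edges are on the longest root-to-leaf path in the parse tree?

[Or [Or [And [Not false]]] or [And [And [And [Not true]] and [Not p]] and [Not not [Not false]]]]

5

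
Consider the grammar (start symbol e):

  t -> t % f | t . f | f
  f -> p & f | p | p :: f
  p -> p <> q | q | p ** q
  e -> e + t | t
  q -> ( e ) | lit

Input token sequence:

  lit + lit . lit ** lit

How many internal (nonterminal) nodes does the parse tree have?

16

[e [e [t [f [p [q lit]]]]] + [t [t [f [p [q lit]]]] . [f [p [p [q lit]] ** [q lit]]]]]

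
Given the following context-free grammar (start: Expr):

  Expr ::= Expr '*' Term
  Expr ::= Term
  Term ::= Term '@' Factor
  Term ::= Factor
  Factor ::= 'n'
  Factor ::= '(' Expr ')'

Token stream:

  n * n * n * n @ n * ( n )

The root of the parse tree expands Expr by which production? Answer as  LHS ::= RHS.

[Expr [Expr [Expr [Expr [Expr [Term [Factor n]]] * [Term [Factor n]]] * [Term [Factor n]]] * [Term [Term [Factor n]] @ [Factor n]]] * [Term [Factor ( [Expr [Term [Factor n]]] )]]]

Expr ::= Expr '*' Term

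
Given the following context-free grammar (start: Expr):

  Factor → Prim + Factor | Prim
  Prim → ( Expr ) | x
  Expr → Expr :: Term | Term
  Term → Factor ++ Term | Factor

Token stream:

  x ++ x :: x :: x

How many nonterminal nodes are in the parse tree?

[Expr [Expr [Expr [Term [Factor [Prim x]] ++ [Term [Factor [Prim x]]]]] :: [Term [Factor [Prim x]]]] :: [Term [Factor [Prim x]]]]

15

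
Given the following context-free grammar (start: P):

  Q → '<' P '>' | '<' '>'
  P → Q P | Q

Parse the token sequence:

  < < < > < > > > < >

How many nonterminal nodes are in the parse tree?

10

[P [Q < [P [Q < [P [Q < >] [P [Q < >]]] >]] >] [P [Q < >]]]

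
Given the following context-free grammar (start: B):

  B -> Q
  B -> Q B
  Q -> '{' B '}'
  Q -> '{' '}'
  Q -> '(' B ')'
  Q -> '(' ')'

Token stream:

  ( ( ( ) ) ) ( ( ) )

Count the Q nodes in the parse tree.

5

[B [Q ( [B [Q ( [B [Q ( )]] )]] )] [B [Q ( [B [Q ( )]] )]]]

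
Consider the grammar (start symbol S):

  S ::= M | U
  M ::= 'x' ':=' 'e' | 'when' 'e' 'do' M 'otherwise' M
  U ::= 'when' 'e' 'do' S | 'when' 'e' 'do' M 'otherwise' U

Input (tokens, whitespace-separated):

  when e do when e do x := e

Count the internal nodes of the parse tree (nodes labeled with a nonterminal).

6

[S [U when e do [S [U when e do [S [M x := e]]]]]]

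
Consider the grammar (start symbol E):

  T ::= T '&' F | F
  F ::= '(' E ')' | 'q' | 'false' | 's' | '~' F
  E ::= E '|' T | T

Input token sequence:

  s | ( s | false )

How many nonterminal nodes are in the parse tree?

[E [E [T [F s]]] | [T [F ( [E [E [T [F s]]] | [T [F false]]] )]]]

12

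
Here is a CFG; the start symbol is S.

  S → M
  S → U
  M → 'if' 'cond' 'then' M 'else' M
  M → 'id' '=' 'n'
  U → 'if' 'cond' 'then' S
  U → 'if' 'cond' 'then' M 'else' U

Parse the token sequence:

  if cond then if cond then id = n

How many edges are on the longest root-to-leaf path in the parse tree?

6

[S [U if cond then [S [U if cond then [S [M id = n]]]]]]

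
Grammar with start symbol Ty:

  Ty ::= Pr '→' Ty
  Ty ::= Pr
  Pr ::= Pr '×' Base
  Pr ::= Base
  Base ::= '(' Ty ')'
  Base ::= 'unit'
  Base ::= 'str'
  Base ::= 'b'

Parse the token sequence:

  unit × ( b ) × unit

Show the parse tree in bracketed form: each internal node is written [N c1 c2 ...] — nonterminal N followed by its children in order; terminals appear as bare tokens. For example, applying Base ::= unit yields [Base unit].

Ty
Pr
Pr × Base
Pr × Base × Base
Base × Base × Base
unit × Base × Base
unit × ( Ty ) × Base
unit × ( Pr ) × Base
unit × ( Base ) × Base
unit × ( b ) × Base
unit × ( b ) × unit

[Ty [Pr [Pr [Pr [Base unit]] × [Base ( [Ty [Pr [Base b]]] )]] × [Base unit]]]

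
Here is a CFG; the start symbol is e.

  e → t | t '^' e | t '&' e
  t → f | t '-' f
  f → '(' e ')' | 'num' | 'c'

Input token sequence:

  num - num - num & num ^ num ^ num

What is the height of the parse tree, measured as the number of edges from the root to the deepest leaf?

[e [t [t [t [f num]] - [f num]] - [f num]] & [e [t [f num]] ^ [e [t [f num]] ^ [e [t [f num]]]]]]

6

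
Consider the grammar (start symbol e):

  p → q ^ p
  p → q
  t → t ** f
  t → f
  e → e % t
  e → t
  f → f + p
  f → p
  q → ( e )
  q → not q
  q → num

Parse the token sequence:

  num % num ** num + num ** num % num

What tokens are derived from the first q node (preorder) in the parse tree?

num

[e [e [e [t [f [p [q num]]]]] % [t [t [t [f [p [q num]]]] ** [f [f [p [q num]]] + [p [q num]]]] ** [f [p [q num]]]]] % [t [f [p [q num]]]]]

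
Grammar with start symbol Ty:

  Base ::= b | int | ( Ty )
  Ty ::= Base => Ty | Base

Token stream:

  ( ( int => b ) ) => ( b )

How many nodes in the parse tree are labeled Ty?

[Ty [Base ( [Ty [Base ( [Ty [Base int] => [Ty [Base b]]] )]] )] => [Ty [Base ( [Ty [Base b]] )]]]

6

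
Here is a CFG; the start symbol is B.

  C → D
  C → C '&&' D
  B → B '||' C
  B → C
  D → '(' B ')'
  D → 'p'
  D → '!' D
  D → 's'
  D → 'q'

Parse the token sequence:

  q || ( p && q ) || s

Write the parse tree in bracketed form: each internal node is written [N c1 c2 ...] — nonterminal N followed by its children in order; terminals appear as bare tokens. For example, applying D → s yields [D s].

[B [B [B [C [D q]]] || [C [D ( [B [C [C [D p]] && [D q]]] )]]] || [C [D s]]]

B
B || C
B || C || C
C || C || C
D || C || C
q || C || C
q || D || C
q || ( B ) || C
q || ( C ) || C
q || ( C && D ) || C
q || ( D && D ) || C
q || ( p && D ) || C
q || ( p && q ) || C
q || ( p && q ) || D
q || ( p && q ) || s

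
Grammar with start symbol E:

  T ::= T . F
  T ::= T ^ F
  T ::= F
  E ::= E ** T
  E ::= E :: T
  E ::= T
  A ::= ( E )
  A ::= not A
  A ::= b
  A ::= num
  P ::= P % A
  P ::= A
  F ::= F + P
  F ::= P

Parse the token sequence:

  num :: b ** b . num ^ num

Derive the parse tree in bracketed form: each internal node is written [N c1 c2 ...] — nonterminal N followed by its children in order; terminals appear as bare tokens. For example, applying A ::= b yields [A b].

E
E ** T
E :: T ** T
T :: T ** T
F :: T ** T
P :: T ** T
A :: T ** T
num :: T ** T
num :: F ** T
num :: P ** T
num :: A ** T
num :: b ** T
num :: b ** T ^ F
num :: b ** T . F ^ F
num :: b ** F . F ^ F
num :: b ** P . F ^ F
num :: b ** A . F ^ F
num :: b ** b . F ^ F
num :: b ** b . P ^ F
num :: b ** b . A ^ F
num :: b ** b . num ^ F
num :: b ** b . num ^ P
num :: b ** b . num ^ A
num :: b ** b . num ^ num

[E [E [E [T [F [P [A num]]]]] :: [T [F [P [A b]]]]] ** [T [T [T [F [P [A b]]]] . [F [P [A num]]]] ^ [F [P [A num]]]]]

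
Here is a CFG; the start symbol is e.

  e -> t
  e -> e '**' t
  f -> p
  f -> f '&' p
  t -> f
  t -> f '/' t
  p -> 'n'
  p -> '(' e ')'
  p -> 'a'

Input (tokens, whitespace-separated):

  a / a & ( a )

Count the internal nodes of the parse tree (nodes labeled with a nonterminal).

[e [t [f [p a]] / [t [f [f [p a]] & [p ( [e [t [f [p a]]]] )]]]]]

13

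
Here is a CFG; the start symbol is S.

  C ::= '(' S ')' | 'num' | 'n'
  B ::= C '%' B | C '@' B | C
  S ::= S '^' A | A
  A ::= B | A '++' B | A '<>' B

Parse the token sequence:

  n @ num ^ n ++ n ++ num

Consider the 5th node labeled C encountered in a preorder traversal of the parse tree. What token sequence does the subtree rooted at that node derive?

num

[S [S [A [B [C n] @ [B [C num]]]]] ^ [A [A [A [B [C n]]] ++ [B [C n]]] ++ [B [C num]]]]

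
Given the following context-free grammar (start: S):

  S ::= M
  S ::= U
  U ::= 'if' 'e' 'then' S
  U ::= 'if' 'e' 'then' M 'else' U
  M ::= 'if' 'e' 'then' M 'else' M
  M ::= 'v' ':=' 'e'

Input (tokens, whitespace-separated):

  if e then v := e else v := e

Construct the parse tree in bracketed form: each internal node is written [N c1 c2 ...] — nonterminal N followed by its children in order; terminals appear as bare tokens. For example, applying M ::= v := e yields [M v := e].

S
M
if e then M else M
if e then v := e else M
if e then v := e else v := e

[S [M if e then [M v := e] else [M v := e]]]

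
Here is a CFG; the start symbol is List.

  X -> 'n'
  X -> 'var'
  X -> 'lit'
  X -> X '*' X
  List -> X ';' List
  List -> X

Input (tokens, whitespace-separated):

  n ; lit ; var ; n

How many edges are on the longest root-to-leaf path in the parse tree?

5

[List [X n] ; [List [X lit] ; [List [X var] ; [List [X n]]]]]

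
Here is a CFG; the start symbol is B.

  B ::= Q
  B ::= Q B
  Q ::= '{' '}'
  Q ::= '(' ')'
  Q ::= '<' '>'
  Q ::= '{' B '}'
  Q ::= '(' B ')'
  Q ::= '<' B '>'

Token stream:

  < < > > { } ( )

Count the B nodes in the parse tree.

[B [Q < [B [Q < >]] >] [B [Q { }] [B [Q ( )]]]]

4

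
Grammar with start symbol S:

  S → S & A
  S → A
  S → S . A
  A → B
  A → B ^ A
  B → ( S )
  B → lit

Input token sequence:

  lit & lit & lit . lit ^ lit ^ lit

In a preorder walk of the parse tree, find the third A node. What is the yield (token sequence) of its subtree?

lit

[S [S [S [S [A [B lit]]] & [A [B lit]]] & [A [B lit]]] . [A [B lit] ^ [A [B lit] ^ [A [B lit]]]]]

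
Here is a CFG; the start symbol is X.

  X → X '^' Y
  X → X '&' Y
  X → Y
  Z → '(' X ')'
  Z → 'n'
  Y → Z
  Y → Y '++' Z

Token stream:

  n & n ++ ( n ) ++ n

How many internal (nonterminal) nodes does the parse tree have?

[X [X [Y [Z n]]] & [Y [Y [Y [Z n]] ++ [Z ( [X [Y [Z n]]] )]] ++ [Z n]]]

13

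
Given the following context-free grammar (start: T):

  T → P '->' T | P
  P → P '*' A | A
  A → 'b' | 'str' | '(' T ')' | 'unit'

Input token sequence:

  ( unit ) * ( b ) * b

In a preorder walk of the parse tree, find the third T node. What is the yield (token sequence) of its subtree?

b

[T [P [P [P [A ( [T [P [A unit]]] )]] * [A ( [T [P [A b]]] )]] * [A b]]]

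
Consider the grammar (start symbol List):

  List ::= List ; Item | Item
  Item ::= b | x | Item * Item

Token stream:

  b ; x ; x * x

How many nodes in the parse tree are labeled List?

3

[List [List [List [Item b]] ; [Item x]] ; [Item [Item x] * [Item x]]]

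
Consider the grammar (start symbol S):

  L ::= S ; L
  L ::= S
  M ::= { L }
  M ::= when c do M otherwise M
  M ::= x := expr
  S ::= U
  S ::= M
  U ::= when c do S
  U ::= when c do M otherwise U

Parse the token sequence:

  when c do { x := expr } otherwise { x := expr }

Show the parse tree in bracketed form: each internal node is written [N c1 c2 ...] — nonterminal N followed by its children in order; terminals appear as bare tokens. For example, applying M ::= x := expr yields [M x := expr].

[S [M when c do [M { [L [S [M x := expr]]] }] otherwise [M { [L [S [M x := expr]]] }]]]

S
M
when c do M otherwise M
when c do { L } otherwise M
when c do { S } otherwise M
when c do { M } otherwise M
when c do { x := expr } otherwise M
when c do { x := expr } otherwise { L }
when c do { x := expr } otherwise { S }
when c do { x := expr } otherwise { M }
when c do { x := expr } otherwise { x := expr }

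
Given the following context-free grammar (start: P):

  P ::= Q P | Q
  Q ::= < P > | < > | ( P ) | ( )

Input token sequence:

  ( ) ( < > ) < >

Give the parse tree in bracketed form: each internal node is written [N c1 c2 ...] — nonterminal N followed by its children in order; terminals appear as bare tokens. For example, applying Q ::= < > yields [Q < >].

[P [Q ( )] [P [Q ( [P [Q < >]] )] [P [Q < >]]]]

P
Q P
( ) P
( ) Q P
( ) ( P ) P
( ) ( Q ) P
( ) ( < > ) P
( ) ( < > ) Q
( ) ( < > ) < >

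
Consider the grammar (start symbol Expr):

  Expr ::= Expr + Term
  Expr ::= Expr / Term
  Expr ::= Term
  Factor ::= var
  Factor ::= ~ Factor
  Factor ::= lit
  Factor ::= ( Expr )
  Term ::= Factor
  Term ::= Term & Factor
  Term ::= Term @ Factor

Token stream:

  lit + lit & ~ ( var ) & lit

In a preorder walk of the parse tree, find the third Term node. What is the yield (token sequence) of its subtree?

[Expr [Expr [Term [Factor lit]]] + [Term [Term [Term [Factor lit]] & [Factor ~ [Factor ( [Expr [Term [Factor var]]] )]]] & [Factor lit]]]

lit & ~ ( var )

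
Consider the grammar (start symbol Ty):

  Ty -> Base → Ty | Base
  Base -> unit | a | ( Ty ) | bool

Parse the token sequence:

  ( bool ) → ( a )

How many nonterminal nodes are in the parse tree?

8

[Ty [Base ( [Ty [Base bool]] )] → [Ty [Base ( [Ty [Base a]] )]]]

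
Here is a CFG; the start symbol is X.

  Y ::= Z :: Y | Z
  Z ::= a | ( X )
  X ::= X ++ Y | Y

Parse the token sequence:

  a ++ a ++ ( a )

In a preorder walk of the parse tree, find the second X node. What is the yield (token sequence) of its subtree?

a ++ a

[X [X [X [Y [Z a]]] ++ [Y [Z a]]] ++ [Y [Z ( [X [Y [Z a]]] )]]]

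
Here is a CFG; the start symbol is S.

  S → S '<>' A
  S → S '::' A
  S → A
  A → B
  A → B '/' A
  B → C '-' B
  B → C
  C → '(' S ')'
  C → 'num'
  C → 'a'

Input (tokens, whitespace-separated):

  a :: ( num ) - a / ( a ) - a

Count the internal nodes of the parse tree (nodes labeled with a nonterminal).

23

[S [S [A [B [C a]]]] :: [A [B [C ( [S [A [B [C num]]]] )] - [B [C a]]] / [A [B [C ( [S [A [B [C a]]]] )] - [B [C a]]]]]]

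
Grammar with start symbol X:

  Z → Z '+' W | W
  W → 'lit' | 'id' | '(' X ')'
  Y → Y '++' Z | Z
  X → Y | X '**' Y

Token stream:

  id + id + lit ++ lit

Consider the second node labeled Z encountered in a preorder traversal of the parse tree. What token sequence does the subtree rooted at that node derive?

id + id

[X [Y [Y [Z [Z [Z [W id]] + [W id]] + [W lit]]] ++ [Z [W lit]]]]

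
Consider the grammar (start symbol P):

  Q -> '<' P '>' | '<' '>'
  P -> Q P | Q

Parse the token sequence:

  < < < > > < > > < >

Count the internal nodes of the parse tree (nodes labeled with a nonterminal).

[P [Q < [P [Q < [P [Q < >]] >] [P [Q < >]]] >] [P [Q < >]]]

10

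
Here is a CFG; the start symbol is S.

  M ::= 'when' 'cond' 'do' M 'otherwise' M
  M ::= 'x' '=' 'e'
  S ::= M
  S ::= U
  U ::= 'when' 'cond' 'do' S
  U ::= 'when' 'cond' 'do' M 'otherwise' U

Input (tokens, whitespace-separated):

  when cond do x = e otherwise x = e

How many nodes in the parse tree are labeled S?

[S [M when cond do [M x = e] otherwise [M x = e]]]

1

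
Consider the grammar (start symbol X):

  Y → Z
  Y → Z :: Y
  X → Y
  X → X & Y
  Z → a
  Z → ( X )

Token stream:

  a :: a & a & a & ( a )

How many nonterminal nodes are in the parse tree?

17

[X [X [X [X [Y [Z a] :: [Y [Z a]]]] & [Y [Z a]]] & [Y [Z a]]] & [Y [Z ( [X [Y [Z a]]] )]]]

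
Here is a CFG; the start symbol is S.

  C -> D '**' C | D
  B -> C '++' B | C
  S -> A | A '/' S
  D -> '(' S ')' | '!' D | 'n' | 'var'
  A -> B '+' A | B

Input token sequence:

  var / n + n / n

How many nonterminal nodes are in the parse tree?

19

[S [A [B [C [D var]]]] / [S [A [B [C [D n]]] + [A [B [C [D n]]]]] / [S [A [B [C [D n]]]]]]]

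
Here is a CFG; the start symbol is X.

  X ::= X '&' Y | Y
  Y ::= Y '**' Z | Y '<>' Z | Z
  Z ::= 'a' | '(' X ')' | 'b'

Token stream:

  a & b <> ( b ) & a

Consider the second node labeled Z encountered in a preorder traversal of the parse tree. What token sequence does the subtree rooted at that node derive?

[X [X [X [Y [Z a]]] & [Y [Y [Z b]] <> [Z ( [X [Y [Z b]]] )]]] & [Y [Z a]]]

b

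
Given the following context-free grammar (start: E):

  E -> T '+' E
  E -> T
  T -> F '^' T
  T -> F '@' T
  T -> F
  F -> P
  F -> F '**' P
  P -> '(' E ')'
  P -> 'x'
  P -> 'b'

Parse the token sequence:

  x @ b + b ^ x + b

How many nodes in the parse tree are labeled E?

3

[E [T [F [P x]] @ [T [F [P b]]]] + [E [T [F [P b]] ^ [T [F [P x]]]] + [E [T [F [P b]]]]]]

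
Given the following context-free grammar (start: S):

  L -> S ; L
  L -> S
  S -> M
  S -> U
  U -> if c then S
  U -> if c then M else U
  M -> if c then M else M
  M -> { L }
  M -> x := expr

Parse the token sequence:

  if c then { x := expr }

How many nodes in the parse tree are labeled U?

1

[S [U if c then [S [M { [L [S [M x := expr]]] }]]]]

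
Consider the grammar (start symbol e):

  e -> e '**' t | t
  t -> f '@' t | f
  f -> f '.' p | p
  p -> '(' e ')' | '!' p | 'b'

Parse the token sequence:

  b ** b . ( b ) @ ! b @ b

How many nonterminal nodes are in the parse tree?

21

[e [e [t [f [p b]]]] ** [t [f [f [p b]] . [p ( [e [t [f [p b]]]] )]] @ [t [f [p ! [p b]]] @ [t [f [p b]]]]]]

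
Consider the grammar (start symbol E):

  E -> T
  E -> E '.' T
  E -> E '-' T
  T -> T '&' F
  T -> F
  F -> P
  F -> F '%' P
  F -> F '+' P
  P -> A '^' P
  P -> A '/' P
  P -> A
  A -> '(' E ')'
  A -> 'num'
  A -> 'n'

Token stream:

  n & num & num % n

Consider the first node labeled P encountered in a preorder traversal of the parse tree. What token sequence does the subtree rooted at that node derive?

n

[E [T [T [T [F [P [A n]]]] & [F [P [A num]]]] & [F [F [P [A num]]] % [P [A n]]]]]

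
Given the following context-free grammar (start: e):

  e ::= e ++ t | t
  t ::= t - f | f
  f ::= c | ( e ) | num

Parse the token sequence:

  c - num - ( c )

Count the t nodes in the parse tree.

[e [t [t [t [f c]] - [f num]] - [f ( [e [t [f c]]] )]]]

4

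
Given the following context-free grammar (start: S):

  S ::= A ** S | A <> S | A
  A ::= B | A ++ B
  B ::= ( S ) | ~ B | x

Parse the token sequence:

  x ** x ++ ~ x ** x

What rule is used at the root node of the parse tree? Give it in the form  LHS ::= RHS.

S ::= A ** S

[S [A [B x]] ** [S [A [A [B x]] ++ [B ~ [B x]]] ** [S [A [B x]]]]]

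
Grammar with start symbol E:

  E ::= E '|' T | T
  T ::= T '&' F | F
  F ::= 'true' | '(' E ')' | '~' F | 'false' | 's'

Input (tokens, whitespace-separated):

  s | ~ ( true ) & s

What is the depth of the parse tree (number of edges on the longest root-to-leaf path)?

[E [E [T [F s]]] | [T [T [F ~ [F ( [E [T [F true]]] )]]] & [F s]]]

8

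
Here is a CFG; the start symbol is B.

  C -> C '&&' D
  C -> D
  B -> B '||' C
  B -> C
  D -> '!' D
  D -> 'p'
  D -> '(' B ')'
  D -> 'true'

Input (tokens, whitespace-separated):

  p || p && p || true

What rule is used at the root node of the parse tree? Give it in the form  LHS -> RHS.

[B [B [B [C [D p]]] || [C [C [D p]] && [D p]]] || [C [D true]]]

B -> B '||' C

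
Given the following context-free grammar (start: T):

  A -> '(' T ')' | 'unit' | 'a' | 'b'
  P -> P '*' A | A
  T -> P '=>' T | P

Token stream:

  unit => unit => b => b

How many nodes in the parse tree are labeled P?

4

[T [P [A unit]] => [T [P [A unit]] => [T [P [A b]] => [T [P [A b]]]]]]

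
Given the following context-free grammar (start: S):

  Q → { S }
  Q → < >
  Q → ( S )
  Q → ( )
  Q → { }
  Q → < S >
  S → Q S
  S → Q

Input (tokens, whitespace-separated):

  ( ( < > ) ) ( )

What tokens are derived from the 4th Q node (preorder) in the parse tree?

( )

[S [Q ( [S [Q ( [S [Q < >]] )]] )] [S [Q ( )]]]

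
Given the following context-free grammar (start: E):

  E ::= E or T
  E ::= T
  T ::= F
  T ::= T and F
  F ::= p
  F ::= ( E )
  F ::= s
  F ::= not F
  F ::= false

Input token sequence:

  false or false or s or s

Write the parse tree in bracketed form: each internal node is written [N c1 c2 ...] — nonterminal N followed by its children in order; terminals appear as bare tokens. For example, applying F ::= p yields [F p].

E
E or T
E or T or T
E or T or T or T
T or T or T or T
F or T or T or T
false or T or T or T
false or F or T or T
false or false or T or T
false or false or F or T
false or false or s or T
false or false or s or F
false or false or s or s

[E [E [E [E [T [F false]]] or [T [F false]]] or [T [F s]]] or [T [F s]]]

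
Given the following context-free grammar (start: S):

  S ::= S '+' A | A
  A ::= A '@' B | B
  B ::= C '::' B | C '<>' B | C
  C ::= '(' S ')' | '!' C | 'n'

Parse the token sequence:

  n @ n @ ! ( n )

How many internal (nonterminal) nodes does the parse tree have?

15

[S [A [A [A [B [C n]]] @ [B [C n]]] @ [B [C ! [C ( [S [A [B [C n]]]] )]]]]]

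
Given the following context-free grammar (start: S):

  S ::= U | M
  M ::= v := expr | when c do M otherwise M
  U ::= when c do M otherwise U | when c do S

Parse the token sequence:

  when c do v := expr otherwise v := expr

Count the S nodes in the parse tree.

[S [M when c do [M v := expr] otherwise [M v := expr]]]

1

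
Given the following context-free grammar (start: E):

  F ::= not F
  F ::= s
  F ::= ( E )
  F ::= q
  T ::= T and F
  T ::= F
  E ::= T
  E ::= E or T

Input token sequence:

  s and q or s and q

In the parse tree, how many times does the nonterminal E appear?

[E [E [T [T [F s]] and [F q]]] or [T [T [F s]] and [F q]]]

2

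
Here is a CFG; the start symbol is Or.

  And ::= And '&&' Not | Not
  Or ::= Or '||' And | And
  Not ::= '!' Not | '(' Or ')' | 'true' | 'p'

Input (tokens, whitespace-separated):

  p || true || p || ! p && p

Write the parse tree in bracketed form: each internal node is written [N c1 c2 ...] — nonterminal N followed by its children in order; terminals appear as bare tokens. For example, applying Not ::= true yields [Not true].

[Or [Or [Or [Or [And [Not p]]] || [And [Not true]]] || [And [Not p]]] || [And [And [Not ! [Not p]]] && [Not p]]]

Or
Or || And
Or || And || And
Or || And || And || And
And || And || And || And
Not || And || And || And
p || And || And || And
p || Not || And || And
p || true || And || And
p || true || Not || And
p || true || p || And
p || true || p || And && Not
p || true || p || Not && Not
p || true || p || ! Not && Not
p || true || p || ! p && Not
p || true || p || ! p && p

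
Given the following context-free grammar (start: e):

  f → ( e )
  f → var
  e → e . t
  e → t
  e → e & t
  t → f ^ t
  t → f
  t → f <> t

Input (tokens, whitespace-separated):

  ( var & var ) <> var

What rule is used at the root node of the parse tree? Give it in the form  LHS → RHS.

[e [t [f ( [e [e [t [f var]]] & [t [f var]]] )] <> [t [f var]]]]

e → t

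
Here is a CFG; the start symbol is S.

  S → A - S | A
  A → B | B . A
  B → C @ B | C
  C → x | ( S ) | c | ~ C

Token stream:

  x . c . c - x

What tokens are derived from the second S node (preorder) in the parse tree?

x

[S [A [B [C x]] . [A [B [C c]] . [A [B [C c]]]]] - [S [A [B [C x]]]]]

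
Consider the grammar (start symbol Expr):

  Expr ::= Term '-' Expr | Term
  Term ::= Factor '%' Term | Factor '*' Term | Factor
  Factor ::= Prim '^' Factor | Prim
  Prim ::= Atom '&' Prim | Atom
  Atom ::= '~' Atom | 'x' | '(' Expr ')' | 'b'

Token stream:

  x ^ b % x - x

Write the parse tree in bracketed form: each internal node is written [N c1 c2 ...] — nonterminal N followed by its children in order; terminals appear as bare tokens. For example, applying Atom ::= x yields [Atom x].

Expr
Term - Expr
Factor % Term - Expr
Prim ^ Factor % Term - Expr
Atom ^ Factor % Term - Expr
x ^ Factor % Term - Expr
x ^ Prim % Term - Expr
x ^ Atom % Term - Expr
x ^ b % Term - Expr
x ^ b % Factor - Expr
x ^ b % Prim - Expr
x ^ b % Atom - Expr
x ^ b % x - Expr
x ^ b % x - Term
x ^ b % x - Factor
x ^ b % x - Prim
x ^ b % x - Atom
x ^ b % x - x

[Expr [Term [Factor [Prim [Atom x]] ^ [Factor [Prim [Atom b]]]] % [Term [Factor [Prim [Atom x]]]]] - [Expr [Term [Factor [Prim [Atom x]]]]]]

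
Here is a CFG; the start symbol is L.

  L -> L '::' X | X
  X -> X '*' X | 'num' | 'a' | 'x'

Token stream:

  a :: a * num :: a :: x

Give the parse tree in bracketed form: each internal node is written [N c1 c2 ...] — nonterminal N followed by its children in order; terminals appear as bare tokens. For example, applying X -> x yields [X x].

[L [L [L [L [X a]] :: [X [X a] * [X num]]] :: [X a]] :: [X x]]

L
L :: X
L :: X :: X
L :: X :: X :: X
X :: X :: X :: X
a :: X :: X :: X
a :: X * X :: X :: X
a :: a * X :: X :: X
a :: a * num :: X :: X
a :: a * num :: a :: X
a :: a * num :: a :: x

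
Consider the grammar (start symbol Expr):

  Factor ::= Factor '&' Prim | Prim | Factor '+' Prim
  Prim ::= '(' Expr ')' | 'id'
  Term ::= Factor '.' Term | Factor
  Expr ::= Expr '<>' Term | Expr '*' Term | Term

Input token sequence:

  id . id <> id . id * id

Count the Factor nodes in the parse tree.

5

[Expr [Expr [Expr [Term [Factor [Prim id]] . [Term [Factor [Prim id]]]]] <> [Term [Factor [Prim id]] . [Term [Factor [Prim id]]]]] * [Term [Factor [Prim id]]]]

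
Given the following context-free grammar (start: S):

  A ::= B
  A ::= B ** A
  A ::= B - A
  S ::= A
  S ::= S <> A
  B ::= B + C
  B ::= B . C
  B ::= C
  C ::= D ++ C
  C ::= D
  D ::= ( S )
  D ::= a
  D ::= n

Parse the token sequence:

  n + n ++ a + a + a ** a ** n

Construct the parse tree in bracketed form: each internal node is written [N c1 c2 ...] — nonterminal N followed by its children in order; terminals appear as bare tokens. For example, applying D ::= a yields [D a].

[S [A [B [B [B [B [C [D n]]] + [C [D n] ++ [C [D a]]]] + [C [D a]]] + [C [D a]]] ** [A [B [C [D a]]] ** [A [B [C [D n]]]]]]]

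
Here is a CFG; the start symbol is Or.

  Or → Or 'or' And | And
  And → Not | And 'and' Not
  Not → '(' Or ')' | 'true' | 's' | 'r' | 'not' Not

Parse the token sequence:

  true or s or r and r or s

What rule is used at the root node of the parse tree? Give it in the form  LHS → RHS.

Or → Or 'or' And

[Or [Or [Or [Or [And [Not true]]] or [And [Not s]]] or [And [And [Not r]] and [Not r]]] or [And [Not s]]]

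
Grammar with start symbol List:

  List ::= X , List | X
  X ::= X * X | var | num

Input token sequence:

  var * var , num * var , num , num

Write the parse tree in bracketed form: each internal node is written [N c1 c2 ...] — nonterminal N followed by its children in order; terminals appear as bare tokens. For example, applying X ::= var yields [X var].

List
X , List
X * X , List
var * X , List
var * var , List
var * var , X , List
var * var , X * X , List
var * var , num * X , List
var * var , num * var , List
var * var , num * var , X , List
var * var , num * var , num , List
var * var , num * var , num , X
var * var , num * var , num , num

[List [X [X var] * [X var]] , [List [X [X num] * [X var]] , [List [X num] , [List [X num]]]]]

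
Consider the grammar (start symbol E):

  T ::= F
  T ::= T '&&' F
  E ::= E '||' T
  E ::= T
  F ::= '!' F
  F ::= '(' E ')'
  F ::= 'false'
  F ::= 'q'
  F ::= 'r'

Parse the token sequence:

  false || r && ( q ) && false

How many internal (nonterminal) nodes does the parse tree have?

13

[E [E [T [F false]]] || [T [T [T [F r]] && [F ( [E [T [F q]]] )]] && [F false]]]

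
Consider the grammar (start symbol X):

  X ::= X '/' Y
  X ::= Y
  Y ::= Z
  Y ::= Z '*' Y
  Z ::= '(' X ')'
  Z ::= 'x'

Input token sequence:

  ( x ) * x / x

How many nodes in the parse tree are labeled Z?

[X [X [Y [Z ( [X [Y [Z x]]] )] * [Y [Z x]]]] / [Y [Z x]]]

4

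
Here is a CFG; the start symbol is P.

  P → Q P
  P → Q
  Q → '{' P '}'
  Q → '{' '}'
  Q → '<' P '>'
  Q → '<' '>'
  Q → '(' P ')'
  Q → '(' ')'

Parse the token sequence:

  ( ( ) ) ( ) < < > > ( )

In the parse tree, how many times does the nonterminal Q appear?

[P [Q ( [P [Q ( )]] )] [P [Q ( )] [P [Q < [P [Q < >]] >] [P [Q ( )]]]]]

6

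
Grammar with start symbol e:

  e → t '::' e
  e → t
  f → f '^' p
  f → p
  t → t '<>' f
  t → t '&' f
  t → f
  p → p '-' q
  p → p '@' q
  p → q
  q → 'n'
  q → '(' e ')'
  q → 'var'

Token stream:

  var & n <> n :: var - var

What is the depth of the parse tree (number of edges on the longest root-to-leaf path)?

7

[e [t [t [t [f [p [q var]]]] & [f [p [q n]]]] <> [f [p [q n]]]] :: [e [t [f [p [p [q var]] - [q var]]]]]]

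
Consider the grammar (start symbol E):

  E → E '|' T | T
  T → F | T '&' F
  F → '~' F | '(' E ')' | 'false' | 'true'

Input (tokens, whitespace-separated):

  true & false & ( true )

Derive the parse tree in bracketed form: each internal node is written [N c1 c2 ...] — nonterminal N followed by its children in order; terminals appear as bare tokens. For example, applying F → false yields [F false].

[E [T [T [T [F true]] & [F false]] & [F ( [E [T [F true]]] )]]]

E
T
T & F
T & F & F
F & F & F
true & F & F
true & false & F
true & false & ( E )
true & false & ( T )
true & false & ( F )
true & false & ( true )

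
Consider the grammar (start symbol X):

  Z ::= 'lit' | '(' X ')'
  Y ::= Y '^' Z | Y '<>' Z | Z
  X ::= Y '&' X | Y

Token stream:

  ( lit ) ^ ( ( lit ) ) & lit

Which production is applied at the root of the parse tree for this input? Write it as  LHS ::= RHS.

X ::= Y '&' X

[X [Y [Y [Z ( [X [Y [Z lit]]] )]] ^ [Z ( [X [Y [Z ( [X [Y [Z lit]]] )]]] )]] & [X [Y [Z lit]]]]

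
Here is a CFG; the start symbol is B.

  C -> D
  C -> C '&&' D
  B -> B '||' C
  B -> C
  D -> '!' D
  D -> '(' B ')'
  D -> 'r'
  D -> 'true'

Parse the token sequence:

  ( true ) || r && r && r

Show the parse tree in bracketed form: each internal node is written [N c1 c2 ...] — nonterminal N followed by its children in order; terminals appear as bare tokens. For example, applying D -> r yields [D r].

[B [B [C [D ( [B [C [D true]]] )]]] || [C [C [C [D r]] && [D r]] && [D r]]]

B
B || C
C || C
D || C
( B ) || C
( C ) || C
( D ) || C
( true ) || C
( true ) || C && D
( true ) || C && D && D
( true ) || D && D && D
( true ) || r && D && D
( true ) || r && r && D
( true ) || r && r && r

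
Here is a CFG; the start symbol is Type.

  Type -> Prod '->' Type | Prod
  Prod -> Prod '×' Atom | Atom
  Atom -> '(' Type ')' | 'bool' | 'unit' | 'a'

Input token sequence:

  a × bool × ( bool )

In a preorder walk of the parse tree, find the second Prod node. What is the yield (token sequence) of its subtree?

[Type [Prod [Prod [Prod [Atom a]] × [Atom bool]] × [Atom ( [Type [Prod [Atom bool]]] )]]]

a × bool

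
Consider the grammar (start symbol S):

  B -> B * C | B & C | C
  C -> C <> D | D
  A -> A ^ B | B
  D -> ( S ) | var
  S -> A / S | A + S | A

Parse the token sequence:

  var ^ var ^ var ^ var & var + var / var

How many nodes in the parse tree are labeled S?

3

[S [A [A [A [A [B [C [D var]]]] ^ [B [C [D var]]]] ^ [B [C [D var]]]] ^ [B [B [C [D var]]] & [C [D var]]]] + [S [A [B [C [D var]]]] / [S [A [B [C [D var]]]]]]]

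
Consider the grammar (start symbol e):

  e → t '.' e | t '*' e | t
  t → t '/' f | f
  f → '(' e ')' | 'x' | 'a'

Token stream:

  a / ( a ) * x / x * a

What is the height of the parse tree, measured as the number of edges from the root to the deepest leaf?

[e [t [t [f a]] / [f ( [e [t [f a]]] )]] * [e [t [t [f x]] / [f x]] * [e [t [f a]]]]]

6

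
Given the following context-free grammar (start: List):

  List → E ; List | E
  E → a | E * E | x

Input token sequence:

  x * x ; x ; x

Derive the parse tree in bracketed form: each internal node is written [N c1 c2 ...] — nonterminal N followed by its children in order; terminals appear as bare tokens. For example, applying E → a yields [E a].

[List [E [E x] * [E x]] ; [List [E x] ; [List [E x]]]]

List
E ; List
E * E ; List
x * E ; List
x * x ; List
x * x ; E ; List
x * x ; x ; List
x * x ; x ; E
x * x ; x ; x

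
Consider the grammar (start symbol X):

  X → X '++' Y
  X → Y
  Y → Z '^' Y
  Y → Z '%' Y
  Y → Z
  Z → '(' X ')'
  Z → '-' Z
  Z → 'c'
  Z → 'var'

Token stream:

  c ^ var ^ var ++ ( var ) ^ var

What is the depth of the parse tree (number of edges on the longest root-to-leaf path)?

6

[X [X [Y [Z c] ^ [Y [Z var] ^ [Y [Z var]]]]] ++ [Y [Z ( [X [Y [Z var]]] )] ^ [Y [Z var]]]]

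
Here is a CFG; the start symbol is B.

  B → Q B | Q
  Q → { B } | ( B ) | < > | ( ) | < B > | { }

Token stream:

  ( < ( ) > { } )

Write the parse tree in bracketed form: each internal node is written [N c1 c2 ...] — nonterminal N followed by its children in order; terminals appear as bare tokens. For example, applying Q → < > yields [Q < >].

B
Q
( B )
( Q B )
( < B > B )
( < Q > B )
( < ( ) > B )
( < ( ) > Q )
( < ( ) > { } )

[B [Q ( [B [Q < [B [Q ( )]] >] [B [Q { }]]] )]]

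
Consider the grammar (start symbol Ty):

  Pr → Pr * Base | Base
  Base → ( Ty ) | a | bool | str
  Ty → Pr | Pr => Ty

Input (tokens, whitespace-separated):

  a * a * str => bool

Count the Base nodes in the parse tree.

4

[Ty [Pr [Pr [Pr [Base a]] * [Base a]] * [Base str]] => [Ty [Pr [Base bool]]]]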